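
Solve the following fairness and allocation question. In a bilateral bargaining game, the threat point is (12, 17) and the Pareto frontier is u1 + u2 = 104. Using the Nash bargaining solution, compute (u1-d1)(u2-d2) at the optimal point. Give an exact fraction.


Step 1: The Nash solution splits surplus symmetrically above the disagreement point
Step 2: u1 = (total + d1 - d2)/2 = (104 + 12 - 17)/2 = 99/2
Step 3: u2 = (total - d1 + d2)/2 = (104 - 12 + 17)/2 = 109/2
Step 4: Nash product = (99/2 - 12) * (109/2 - 17)
Step 5: = 75/2 * 75/2 = 5625/4

5625/4


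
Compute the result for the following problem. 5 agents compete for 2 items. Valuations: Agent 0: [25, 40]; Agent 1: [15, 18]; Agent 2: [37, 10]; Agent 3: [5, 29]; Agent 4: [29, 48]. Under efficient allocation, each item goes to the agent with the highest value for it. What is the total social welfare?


Step 1: For each item, find the maximum value among all agents.
Step 2: Item 0 -> Agent 2 (value 37)
Step 3: Item 1 -> Agent 4 (value 48)
Step 4: Total welfare = 37 + 48 = 85

85


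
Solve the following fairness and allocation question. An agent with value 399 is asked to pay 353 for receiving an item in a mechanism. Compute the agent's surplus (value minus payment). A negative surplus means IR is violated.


Step 1: Surplus = value - payment = 399 - 353 = 46
Step 2: IR is satisfied (surplus >= 0)

46


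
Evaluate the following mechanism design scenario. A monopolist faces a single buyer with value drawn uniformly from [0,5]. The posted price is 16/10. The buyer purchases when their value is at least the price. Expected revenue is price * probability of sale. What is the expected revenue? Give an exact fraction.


Step 1: Posted price r = 8/5, value support [0,5]
Step 2: P(v >= r) = (5 - 8/5)/5 = 17/25
Step 3: Expected revenue = r * P(v >= r) = 8/5 * 17/25
Step 4: Revenue = 136/125

136/125


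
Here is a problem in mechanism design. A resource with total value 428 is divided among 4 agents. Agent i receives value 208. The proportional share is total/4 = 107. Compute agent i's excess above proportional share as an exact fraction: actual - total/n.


Step 1: Proportional share = 428/4 = 107
Step 2: Agent's actual allocation = 208
Step 3: Excess = 208 - 107 = 101

101


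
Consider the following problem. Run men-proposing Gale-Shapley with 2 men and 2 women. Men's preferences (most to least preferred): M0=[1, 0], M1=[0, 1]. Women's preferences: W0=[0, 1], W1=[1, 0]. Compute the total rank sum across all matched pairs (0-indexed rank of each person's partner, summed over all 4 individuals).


Step 1: Run Gale-Shapley (men propose, women hold best offer):
  M0 proposes to W1; she accepts
  M1 proposes to W0; she accepts
Step 2: Final matching: W0-M1, W1-M0
Step 3: 0-indexed ranks (man's rank of his match, then woman's): 0 + 1 + 0 + 1
Step 4: Total rank sum = 2

2


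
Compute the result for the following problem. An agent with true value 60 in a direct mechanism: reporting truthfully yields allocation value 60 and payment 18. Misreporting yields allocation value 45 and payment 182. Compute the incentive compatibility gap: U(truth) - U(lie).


Step 1: U(truth) = value - payment = 60 - 18 = 42
Step 2: U(lie) = allocation - payment = 45 - 182 = -137
Step 3: IC gap = 42 - (-137) = 179

179


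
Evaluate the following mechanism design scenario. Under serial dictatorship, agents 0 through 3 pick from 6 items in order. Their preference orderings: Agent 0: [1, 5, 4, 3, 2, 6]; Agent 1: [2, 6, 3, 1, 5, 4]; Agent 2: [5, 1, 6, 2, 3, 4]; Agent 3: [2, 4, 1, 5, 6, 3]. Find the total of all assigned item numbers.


Step 1: Agent 0 picks item 1
Step 2: Agent 1 picks item 2
Step 3: Agent 2 picks item 5
Step 4: Agent 3 picks item 4
Step 5: Sum = 1 + 2 + 5 + 4 = 12

12


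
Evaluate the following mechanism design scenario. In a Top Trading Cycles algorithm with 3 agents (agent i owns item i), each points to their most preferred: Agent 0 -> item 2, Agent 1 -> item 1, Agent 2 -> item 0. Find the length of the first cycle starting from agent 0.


Step 1: Trace the pointer graph from agent 0: 0 -> 2 -> 0
Step 2: A cycle is detected when we revisit agent 0
Step 3: The cycle is: 0 -> 2 -> 0
Step 4: Cycle length = 2

2


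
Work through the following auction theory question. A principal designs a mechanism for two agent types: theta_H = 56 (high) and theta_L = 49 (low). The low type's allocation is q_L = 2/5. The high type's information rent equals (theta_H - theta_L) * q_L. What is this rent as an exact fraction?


Step 1: theta_H - theta_L = 56 - 49 = 7
Step 2: Information rent = (theta_H - theta_L) * q_L
Step 3: = 7 * 2/5
Step 4: = 14/5

14/5


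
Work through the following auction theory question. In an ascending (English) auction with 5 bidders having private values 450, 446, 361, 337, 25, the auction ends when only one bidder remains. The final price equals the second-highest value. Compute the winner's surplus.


Step 1: Identify the highest value: 450
Step 2: Identify the second-highest value: 446
Step 3: The final price = second-highest value = 446
Step 4: Surplus = 450 - 446 = 4

4


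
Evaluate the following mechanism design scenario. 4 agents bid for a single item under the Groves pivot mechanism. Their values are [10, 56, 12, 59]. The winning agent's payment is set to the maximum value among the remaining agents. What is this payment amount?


Step 1: The efficient winner is agent 3 with value 59
Step 2: Other agents' values: [10, 56, 12]
Step 3: Pivot payment = max(others) = 56
Step 4: The winner pays 56

56


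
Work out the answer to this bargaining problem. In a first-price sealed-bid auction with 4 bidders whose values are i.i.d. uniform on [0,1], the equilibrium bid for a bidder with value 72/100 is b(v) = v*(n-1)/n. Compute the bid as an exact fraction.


Step 1: The symmetric BNE bidding function is b(v) = v * (n-1) / n
Step 2: Substitute v = 18/25 and n = 4
Step 3: b = 18/25 * 3/4
Step 4: b = 27/50

27/50


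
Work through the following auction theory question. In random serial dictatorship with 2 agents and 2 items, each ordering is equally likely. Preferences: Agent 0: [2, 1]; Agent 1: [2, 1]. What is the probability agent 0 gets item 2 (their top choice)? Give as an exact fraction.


Step 1: Agent 0 wants item 2
Step 2: There are 2 possible orderings of agents
Step 3: In 1 orderings, agent 0 gets item 2
Step 4: Probability = 1/2

1/2


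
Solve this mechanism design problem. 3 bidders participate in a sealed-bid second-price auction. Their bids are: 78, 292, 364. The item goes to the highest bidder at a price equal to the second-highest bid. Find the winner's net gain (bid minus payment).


Step 1: Sort bids in descending order: 364, 292, 78
Step 2: The winning bid is the highest: 364
Step 3: The payment equals the second-highest bid: 292
Step 4: Surplus = winner's bid - payment = 364 - 292 = 72

72


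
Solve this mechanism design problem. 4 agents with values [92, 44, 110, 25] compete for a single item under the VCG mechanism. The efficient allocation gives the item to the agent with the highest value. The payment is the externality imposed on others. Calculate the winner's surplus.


Step 1: The winner is the agent with the highest value: agent 2 with value 110
Step 2: Values of other agents: [92, 44, 25]
Step 3: VCG payment = max of others' values = 92
Step 4: Surplus = 110 - 92 = 18

18


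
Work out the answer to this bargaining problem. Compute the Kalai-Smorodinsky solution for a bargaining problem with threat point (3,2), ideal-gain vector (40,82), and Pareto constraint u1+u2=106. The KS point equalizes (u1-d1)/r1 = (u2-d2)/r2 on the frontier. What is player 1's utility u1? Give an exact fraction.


Step 1: At the KS point, (u1-d1)/r1 = (u2-d2)/r2 = t and u1+u2 = 106
Step 2: u1 = d1 + r1*t and u2 = d2 + r2*t, so (d1 + r1*t) + (d2 + r2*t) = 106
Step 3: t = (106 - 3 - 2)/(40 + 82) = 101/122
Step 4: u1 = d1 + r1*t = 3 + 40 * 101/122 = 2203/61
Step 5: (Check: u2 = d2 + r2*t = 4263/61; u1+u2 = 2203/61 + 4263/61 = 106, on the frontier.)

2203/61


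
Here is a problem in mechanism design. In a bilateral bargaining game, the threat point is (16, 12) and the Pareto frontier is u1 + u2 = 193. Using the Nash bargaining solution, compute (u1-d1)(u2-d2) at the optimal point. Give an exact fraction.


Step 1: The Nash solution splits surplus symmetrically above the disagreement point
Step 2: u1 = (total + d1 - d2)/2 = (193 + 16 - 12)/2 = 197/2
Step 3: u2 = (total - d1 + d2)/2 = (193 - 16 + 12)/2 = 189/2
Step 4: Nash product = (197/2 - 16) * (189/2 - 12)
Step 5: = 165/2 * 165/2 = 27225/4

27225/4


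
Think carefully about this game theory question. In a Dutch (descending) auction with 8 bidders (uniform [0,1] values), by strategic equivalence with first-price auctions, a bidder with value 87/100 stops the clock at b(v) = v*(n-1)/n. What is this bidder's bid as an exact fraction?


Step 1: Dutch auctions are strategically equivalent to first-price auctions
Step 2: The equilibrium bid is b(v) = v*(n-1)/n
Step 3: b = 87/100 * 7/8
Step 4: b = 609/800

609/800


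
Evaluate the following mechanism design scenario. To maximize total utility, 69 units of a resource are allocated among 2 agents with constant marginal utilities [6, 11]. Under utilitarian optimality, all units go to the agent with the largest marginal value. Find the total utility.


Step 1: The marginal utilities are [6, 11]
Step 2: The highest marginal utility is 11
Step 3: All 69 units go to that agent
Step 4: Total utility = 11 * 69 = 759

759


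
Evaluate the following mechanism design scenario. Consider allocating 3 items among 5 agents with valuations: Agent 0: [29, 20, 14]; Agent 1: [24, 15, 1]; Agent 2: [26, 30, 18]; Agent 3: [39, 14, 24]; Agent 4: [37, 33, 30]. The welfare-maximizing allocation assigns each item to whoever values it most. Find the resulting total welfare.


Step 1: For each item, find the maximum value among all agents.
Step 2: Item 0 -> Agent 3 (value 39)
Step 3: Item 1 -> Agent 4 (value 33)
Step 4: Item 2 -> Agent 4 (value 30)
Step 5: Total welfare = 39 + 33 + 30 = 102

102


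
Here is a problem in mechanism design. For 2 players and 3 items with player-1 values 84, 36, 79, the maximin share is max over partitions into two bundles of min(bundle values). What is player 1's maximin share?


Step 1: Item values = 84, 36, 79
Step 2: Enumerate all 2-bundle partitions and take the smaller bundle:
  Partition 1: {84} vs {36,79} -> bundles 84, 115; min = 84
  Partition 2: {36} vs {84,79} -> bundles 36, 163; min = 36
  Partition 3: {79} vs {84,36} -> bundles 79, 120; min = 79
Step 3: MMS = max(84, 36, 79) = 84

84


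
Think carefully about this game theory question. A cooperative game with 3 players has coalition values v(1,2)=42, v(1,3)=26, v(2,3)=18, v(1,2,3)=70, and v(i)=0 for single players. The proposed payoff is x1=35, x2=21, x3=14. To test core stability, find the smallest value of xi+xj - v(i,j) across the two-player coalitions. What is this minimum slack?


Step 1: Slack for coalition (1,2): x1+x2 - v12 = 56 - 42 = 14
Step 2: Slack for coalition (1,3): x1+x3 - v13 = 49 - 26 = 23
Step 3: Slack for coalition (2,3): x2+x3 - v23 = 35 - 18 = 17
Step 4: Minimum slack = min(14, 23, 17) = 14, attained by (1,2); no pair can gain by deviating, so the allocation is in the core

14


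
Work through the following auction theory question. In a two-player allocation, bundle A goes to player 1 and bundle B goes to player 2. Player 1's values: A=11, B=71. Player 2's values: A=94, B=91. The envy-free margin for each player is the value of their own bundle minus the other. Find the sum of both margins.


Step 1: Player 1's margin = v1(A) - v1(B) = 11 - 71 = -60
Step 2: Player 2's margin = v2(B) - v2(A) = 91 - 94 = -3
Step 3: Total margin = -60 + -3 = -63

-63


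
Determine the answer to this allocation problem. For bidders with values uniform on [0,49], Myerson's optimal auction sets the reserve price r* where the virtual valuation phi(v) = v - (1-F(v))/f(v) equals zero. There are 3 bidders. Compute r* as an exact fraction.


Step 1: For U[0,49], F(v) = v/49 and f(v) = 1/49
Step 2: phi(v) = v - (1 - v/49)/(1/49) = v - (49 - v) = 2v - 49
Step 3: Set phi(r*) = 0: 2r* - 49 = 0
Step 4: r* = 49/2 (the number of bidders n = 3 does not enter)

49/2


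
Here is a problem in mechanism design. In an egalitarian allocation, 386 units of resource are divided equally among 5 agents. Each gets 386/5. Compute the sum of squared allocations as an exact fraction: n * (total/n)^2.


Step 1: Each agent's share = 386/5
Step 2: Square of each share = (386/5)^2 = 148996/25
Step 3: Sum of squares = 5 * 148996/25 = 148996/5

148996/5


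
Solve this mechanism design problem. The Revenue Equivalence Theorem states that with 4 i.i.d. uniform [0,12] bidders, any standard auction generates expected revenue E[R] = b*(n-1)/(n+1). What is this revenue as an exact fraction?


Step 1: By Revenue Equivalence, expected revenue = b*(n-1)/(n+1)
Step 2: Substituting n = 4, b = 12
Step 3: Revenue = 12*(4-1)/(4+1) = 12*3/5
Step 4: Revenue = 36/5

36/5


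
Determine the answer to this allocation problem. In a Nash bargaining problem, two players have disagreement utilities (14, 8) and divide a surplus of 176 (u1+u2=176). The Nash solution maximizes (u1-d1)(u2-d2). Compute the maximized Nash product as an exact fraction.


Step 1: The Nash solution splits surplus symmetrically above the disagreement point
Step 2: u1 = (total + d1 - d2)/2 = (176 + 14 - 8)/2 = 91
Step 3: u2 = (total - d1 + d2)/2 = (176 - 14 + 8)/2 = 85
Step 4: Nash product = (91 - 14) * (85 - 8)
Step 5: = 77 * 77 = 5929

5929


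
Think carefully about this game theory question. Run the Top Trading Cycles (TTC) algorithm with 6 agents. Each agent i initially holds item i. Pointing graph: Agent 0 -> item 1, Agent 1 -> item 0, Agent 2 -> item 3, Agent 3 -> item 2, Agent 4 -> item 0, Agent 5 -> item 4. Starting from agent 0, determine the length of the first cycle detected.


Step 1: Trace the pointer graph from agent 0: 0 -> 1 -> 0
Step 2: A cycle is detected when we revisit agent 0
Step 3: The cycle is: 0 -> 1 -> 0
Step 4: Cycle length = 2

2


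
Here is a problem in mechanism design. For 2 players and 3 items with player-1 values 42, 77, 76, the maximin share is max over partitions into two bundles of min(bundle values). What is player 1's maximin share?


Step 1: Item values = 42, 77, 76
Step 2: Enumerate all 2-bundle partitions and take the smaller bundle:
  Partition 1: {42} vs {77,76} -> bundles 42, 153; min = 42
  Partition 2: {77} vs {42,76} -> bundles 77, 118; min = 77
  Partition 3: {76} vs {42,77} -> bundles 76, 119; min = 76
Step 3: MMS = max(42, 77, 76) = 77

77


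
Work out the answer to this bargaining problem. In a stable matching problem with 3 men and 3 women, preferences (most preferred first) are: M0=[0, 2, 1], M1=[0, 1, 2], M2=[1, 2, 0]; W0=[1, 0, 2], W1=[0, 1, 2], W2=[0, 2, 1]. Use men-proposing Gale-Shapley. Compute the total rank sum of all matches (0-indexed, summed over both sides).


Step 1: Run Gale-Shapley (men propose, women hold best offer):
  M0 proposes to W0; she accepts
  M1 proposes to W0; she switches from M0
  M2 proposes to W1; she accepts
  M0 proposes to W2; she accepts
Step 2: Final matching: W0-M1, W1-M2, W2-M0
Step 3: 0-indexed ranks (man's rank of his match, then woman's): 0 + 0 + 0 + 2 + 1 + 0
Step 4: Total rank sum = 3

3


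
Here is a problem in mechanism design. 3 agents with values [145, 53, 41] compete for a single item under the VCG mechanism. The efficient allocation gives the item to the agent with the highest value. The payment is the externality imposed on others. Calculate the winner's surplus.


Step 1: The winner is the agent with the highest value: agent 0 with value 145
Step 2: Values of other agents: [53, 41]
Step 3: VCG payment = max of others' values = 53
Step 4: Surplus = 145 - 53 = 92

92


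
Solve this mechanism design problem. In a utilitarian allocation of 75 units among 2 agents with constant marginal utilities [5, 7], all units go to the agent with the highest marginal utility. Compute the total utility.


Step 1: The marginal utilities are [5, 7]
Step 2: The highest marginal utility is 7
Step 3: All 75 units go to that agent
Step 4: Total utility = 7 * 75 = 525

525


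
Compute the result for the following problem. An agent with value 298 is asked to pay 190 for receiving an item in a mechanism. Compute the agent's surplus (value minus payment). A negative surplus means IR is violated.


Step 1: Surplus = value - payment = 298 - 190 = 108
Step 2: IR is satisfied (surplus >= 0)

108


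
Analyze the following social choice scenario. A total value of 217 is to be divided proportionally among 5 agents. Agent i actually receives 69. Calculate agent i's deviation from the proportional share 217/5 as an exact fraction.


Step 1: Proportional share = 217/5
Step 2: Agent's actual allocation = 69
Step 3: Excess = 69 - 217/5 = 128/5

128/5


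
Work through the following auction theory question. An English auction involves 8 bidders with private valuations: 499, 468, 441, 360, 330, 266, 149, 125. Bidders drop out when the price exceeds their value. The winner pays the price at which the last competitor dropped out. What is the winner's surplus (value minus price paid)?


Step 1: Identify the highest value: 499
Step 2: Identify the second-highest value: 468
Step 3: The final price = second-highest value = 468
Step 4: Surplus = 499 - 468 = 31

31


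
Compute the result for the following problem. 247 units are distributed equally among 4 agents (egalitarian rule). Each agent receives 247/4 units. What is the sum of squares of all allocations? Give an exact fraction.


Step 1: Each agent's share = 247/4
Step 2: Square of each share = (247/4)^2 = 61009/16
Step 3: Sum of squares = 4 * 61009/16 = 61009/4

61009/4


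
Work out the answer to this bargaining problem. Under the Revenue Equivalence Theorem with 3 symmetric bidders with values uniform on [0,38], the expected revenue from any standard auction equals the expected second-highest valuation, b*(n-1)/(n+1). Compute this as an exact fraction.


Step 1: By Revenue Equivalence, expected revenue = b*(n-1)/(n+1)
Step 2: Substituting n = 3, b = 38
Step 3: Revenue = 38*(3-1)/(3+1) = 38*2/4
Step 4: Revenue = 76/4 = 19

19


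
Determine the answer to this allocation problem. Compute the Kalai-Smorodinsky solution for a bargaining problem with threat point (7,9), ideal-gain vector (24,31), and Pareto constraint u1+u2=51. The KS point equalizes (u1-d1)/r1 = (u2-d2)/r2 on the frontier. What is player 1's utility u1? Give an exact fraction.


Step 1: At the KS point, (u1-d1)/r1 = (u2-d2)/r2 = t and u1+u2 = 51
Step 2: u1 = d1 + r1*t and u2 = d2 + r2*t, so (d1 + r1*t) + (d2 + r2*t) = 51
Step 3: t = (51 - 7 - 9)/(24 + 31) = 35/55 = 7/11
Step 4: u1 = d1 + r1*t = 7 + 24 * 7/11 = 245/11
Step 5: (Check: u2 = d2 + r2*t = 316/11; u1+u2 = 245/11 + 316/11 = 51, on the frontier.)

245/11


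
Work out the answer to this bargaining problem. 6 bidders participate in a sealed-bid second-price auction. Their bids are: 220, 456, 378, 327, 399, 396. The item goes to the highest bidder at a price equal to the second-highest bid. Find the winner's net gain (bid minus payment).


Step 1: Sort bids in descending order: 456, 399, 396, 378, 327, 220
Step 2: The winning bid is the highest: 456
Step 3: The payment equals the second-highest bid: 399
Step 4: Surplus = winner's bid - payment = 456 - 399 = 57

57


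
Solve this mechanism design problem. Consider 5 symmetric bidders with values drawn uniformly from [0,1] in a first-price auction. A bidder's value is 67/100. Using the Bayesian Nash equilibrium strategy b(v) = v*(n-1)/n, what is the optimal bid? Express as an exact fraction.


Step 1: The symmetric BNE bidding function is b(v) = v * (n-1) / n
Step 2: Substitute v = 67/100 and n = 5
Step 3: b = 67/100 * 4/5
Step 4: b = 67/125

67/125


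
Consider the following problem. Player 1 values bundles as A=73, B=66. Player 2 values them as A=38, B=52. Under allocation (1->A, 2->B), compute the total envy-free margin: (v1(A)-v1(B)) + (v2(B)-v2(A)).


Step 1: Player 1's margin = v1(A) - v1(B) = 73 - 66 = 7
Step 2: Player 2's margin = v2(B) - v2(A) = 52 - 38 = 14
Step 3: Total margin = 7 + 14 = 21

21


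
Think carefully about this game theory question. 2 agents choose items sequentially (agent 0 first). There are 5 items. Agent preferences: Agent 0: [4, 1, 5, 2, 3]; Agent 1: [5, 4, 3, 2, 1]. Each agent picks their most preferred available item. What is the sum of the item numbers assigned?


Step 1: Agent 0 picks item 4
Step 2: Agent 1 picks item 5
Step 3: Sum = 4 + 5 = 9

9


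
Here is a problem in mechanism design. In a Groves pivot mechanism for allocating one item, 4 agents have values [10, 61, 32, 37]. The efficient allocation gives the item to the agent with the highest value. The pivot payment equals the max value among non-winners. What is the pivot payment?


Step 1: The efficient winner is agent 1 with value 61
Step 2: Other agents' values: [10, 32, 37]
Step 3: Pivot payment = max(others) = 37
Step 4: The winner pays 37

37


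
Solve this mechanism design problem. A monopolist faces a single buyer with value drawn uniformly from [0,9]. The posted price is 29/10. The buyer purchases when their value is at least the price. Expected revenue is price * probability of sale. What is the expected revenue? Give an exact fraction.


Step 1: Posted price r = 29/10, value support [0,9]
Step 2: P(v >= r) = (9 - 29/10)/9 = 61/90
Step 3: Expected revenue = r * P(v >= r) = 29/10 * 61/90
Step 4: Revenue = 1769/900

1769/900


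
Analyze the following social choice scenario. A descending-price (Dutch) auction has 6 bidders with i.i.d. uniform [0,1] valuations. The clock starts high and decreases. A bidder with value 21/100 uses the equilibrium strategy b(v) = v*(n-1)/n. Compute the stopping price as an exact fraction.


Step 1: Dutch auctions are strategically equivalent to first-price auctions
Step 2: The equilibrium bid is b(v) = v*(n-1)/n
Step 3: b = 21/100 * 5/6
Step 4: b = 7/40

7/40


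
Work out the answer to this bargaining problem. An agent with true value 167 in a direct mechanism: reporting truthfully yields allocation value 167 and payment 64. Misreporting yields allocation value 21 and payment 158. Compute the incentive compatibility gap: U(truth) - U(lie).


Step 1: U(truth) = value - payment = 167 - 64 = 103
Step 2: U(lie) = allocation - payment = 21 - 158 = -137
Step 3: IC gap = 103 - (-137) = 240

240


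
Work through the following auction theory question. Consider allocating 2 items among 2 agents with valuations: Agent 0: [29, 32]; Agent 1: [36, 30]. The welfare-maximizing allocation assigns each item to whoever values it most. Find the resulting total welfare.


Step 1: For each item, find the maximum value among all agents.
Step 2: Item 0 -> Agent 1 (value 36)
Step 3: Item 1 -> Agent 0 (value 32)
Step 4: Total welfare = 36 + 32 = 68

68


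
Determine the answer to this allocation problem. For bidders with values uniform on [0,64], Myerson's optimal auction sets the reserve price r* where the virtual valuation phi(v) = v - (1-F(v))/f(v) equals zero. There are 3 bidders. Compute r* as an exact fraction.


Step 1: For U[0,64], F(v) = v/64 and f(v) = 1/64
Step 2: phi(v) = v - (1 - v/64)/(1/64) = v - (64 - v) = 2v - 64
Step 3: Set phi(r*) = 0: 2r* - 64 = 0
Step 4: r* = 64/2 = 32 (the number of bidders n = 3 does not enter)

32


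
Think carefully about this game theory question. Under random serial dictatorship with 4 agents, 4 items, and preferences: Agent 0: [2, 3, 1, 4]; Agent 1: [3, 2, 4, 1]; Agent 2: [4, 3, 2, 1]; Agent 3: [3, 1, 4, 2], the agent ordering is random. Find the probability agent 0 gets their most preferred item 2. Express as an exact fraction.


Step 1: Agent 0 wants item 2
Step 2: There are 24 possible orderings of agents
Step 3: In 20 orderings, agent 0 gets item 2
Step 4: Probability = 20/24 = 5/6

5/6


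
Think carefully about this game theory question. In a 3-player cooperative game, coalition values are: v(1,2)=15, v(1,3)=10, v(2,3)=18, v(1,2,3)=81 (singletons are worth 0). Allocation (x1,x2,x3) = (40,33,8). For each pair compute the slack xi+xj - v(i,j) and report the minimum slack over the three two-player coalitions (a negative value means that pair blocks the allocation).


Step 1: Slack for coalition (1,2): x1+x2 - v12 = 73 - 15 = 58
Step 2: Slack for coalition (1,3): x1+x3 - v13 = 48 - 10 = 38
Step 3: Slack for coalition (2,3): x2+x3 - v23 = 41 - 18 = 23
Step 4: Minimum slack = min(58, 38, 23) = 23, attained by (2,3); no pair can gain by deviating, so the allocation is in the core

23


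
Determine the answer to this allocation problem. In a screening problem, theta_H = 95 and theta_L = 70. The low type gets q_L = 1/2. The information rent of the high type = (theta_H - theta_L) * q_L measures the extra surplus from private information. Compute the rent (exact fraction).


Step 1: theta_H - theta_L = 95 - 70 = 25
Step 2: Information rent = (theta_H - theta_L) * q_L
Step 3: = 25 * 1/2
Step 4: = 25/2

25/2


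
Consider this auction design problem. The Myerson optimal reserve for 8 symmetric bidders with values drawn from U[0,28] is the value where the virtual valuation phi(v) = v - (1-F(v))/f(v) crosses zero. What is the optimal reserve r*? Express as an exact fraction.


Step 1: For U[0,28], F(v) = v/28 and f(v) = 1/28
Step 2: phi(v) = v - (1 - v/28)/(1/28) = v - (28 - v) = 2v - 28
Step 3: Set phi(r*) = 0: 2r* - 28 = 0
Step 4: r* = 28/2 = 14 (the number of bidders n = 8 does not enter)

14


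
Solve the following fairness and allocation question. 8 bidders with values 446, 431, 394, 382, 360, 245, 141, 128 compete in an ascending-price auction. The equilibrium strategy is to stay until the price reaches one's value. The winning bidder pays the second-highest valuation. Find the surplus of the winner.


Step 1: Identify the highest value: 446
Step 2: Identify the second-highest value: 431
Step 3: The final price = second-highest value = 431
Step 4: Surplus = 446 - 431 = 15

15


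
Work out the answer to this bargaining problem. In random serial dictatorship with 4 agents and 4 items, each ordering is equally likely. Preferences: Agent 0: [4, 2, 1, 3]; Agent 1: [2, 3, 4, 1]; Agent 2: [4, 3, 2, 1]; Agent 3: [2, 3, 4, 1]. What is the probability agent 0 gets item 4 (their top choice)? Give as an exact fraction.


Step 1: Agent 0 wants item 4
Step 2: There are 24 possible orderings of agents
Step 3: In 12 orderings, agent 0 gets item 4
Step 4: Probability = 12/24 = 1/2

1/2


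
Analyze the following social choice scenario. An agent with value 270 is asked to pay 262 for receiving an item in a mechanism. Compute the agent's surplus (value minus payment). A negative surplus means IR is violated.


Step 1: Surplus = value - payment = 270 - 262 = 8
Step 2: IR is satisfied (surplus >= 0)

8


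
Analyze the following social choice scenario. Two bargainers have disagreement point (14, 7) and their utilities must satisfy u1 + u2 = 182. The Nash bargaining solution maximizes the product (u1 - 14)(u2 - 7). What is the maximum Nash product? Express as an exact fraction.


Step 1: The Nash solution splits surplus symmetrically above the disagreement point
Step 2: u1 = (total + d1 - d2)/2 = (182 + 14 - 7)/2 = 189/2
Step 3: u2 = (total - d1 + d2)/2 = (182 - 14 + 7)/2 = 175/2
Step 4: Nash product = (189/2 - 14) * (175/2 - 7)
Step 5: = 161/2 * 161/2 = 25921/4

25921/4


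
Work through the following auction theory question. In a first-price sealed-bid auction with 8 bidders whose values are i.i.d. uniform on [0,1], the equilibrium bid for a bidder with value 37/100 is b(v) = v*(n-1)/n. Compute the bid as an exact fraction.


Step 1: The symmetric BNE bidding function is b(v) = v * (n-1) / n
Step 2: Substitute v = 37/100 and n = 8
Step 3: b = 37/100 * 7/8
Step 4: b = 259/800

259/800


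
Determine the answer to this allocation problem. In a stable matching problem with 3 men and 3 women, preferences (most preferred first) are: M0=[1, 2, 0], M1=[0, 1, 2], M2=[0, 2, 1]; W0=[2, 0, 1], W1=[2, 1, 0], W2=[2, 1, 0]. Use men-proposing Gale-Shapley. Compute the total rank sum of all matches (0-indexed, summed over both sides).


Step 1: Run Gale-Shapley (men propose, women hold best offer):
  M0 proposes to W1; she accepts
  M1 proposes to W0; she accepts
  M2 proposes to W0; she switches from M1
  M1 proposes to W1; she switches from M0
  M0 proposes to W2; she accepts
Step 2: Final matching: W0-M2, W1-M1, W2-M0
Step 3: 0-indexed ranks (man's rank of his match, then woman's): 0 + 0 + 1 + 1 + 1 + 2
Step 4: Total rank sum = 5

5


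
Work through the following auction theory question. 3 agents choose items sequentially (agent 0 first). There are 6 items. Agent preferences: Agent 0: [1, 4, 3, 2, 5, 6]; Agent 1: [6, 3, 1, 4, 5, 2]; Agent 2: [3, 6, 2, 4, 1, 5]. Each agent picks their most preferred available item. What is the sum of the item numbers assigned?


Step 1: Agent 0 picks item 1
Step 2: Agent 1 picks item 6
Step 3: Agent 2 picks item 3
Step 4: Sum = 1 + 6 + 3 = 10

10


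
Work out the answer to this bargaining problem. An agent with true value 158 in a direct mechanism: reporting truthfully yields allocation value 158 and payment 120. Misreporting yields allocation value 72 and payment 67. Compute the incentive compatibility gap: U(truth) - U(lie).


Step 1: U(truth) = value - payment = 158 - 120 = 38
Step 2: U(lie) = allocation - payment = 72 - 67 = 5
Step 3: IC gap = 38 - 5 = 33

33


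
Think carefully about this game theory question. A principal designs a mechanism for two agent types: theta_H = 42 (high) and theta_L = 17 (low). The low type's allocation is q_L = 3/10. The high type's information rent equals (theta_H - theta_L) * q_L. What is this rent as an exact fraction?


Step 1: theta_H - theta_L = 42 - 17 = 25
Step 2: Information rent = (theta_H - theta_L) * q_L
Step 3: = 25 * 3/10
Step 4: = 15/2

15/2


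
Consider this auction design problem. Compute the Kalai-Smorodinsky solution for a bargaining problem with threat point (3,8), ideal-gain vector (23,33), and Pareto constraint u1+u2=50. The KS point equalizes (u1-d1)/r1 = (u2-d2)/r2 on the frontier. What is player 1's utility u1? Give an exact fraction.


Step 1: At the KS point, (u1-d1)/r1 = (u2-d2)/r2 = t and u1+u2 = 50
Step 2: u1 = d1 + r1*t and u2 = d2 + r2*t, so (d1 + r1*t) + (d2 + r2*t) = 50
Step 3: t = (50 - 3 - 8)/(23 + 33) = 39/56
Step 4: u1 = d1 + r1*t = 3 + 23 * 39/56 = 1065/56
Step 5: (Check: u2 = d2 + r2*t = 1735/56; u1+u2 = 1065/56 + 1735/56 = 50, on the frontier.)

1065/56


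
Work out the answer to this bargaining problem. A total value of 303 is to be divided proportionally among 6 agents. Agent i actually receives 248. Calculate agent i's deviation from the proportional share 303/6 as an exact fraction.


Step 1: Proportional share = 303/6 = 101/2
Step 2: Agent's actual allocation = 248
Step 3: Excess = 248 - 101/2 = 395/2

395/2


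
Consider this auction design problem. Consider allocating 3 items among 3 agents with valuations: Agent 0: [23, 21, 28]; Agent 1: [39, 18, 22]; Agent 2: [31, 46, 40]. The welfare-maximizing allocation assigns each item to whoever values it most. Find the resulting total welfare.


Step 1: For each item, find the maximum value among all agents.
Step 2: Item 0 -> Agent 1 (value 39)
Step 3: Item 1 -> Agent 2 (value 46)
Step 4: Item 2 -> Agent 2 (value 40)
Step 5: Total welfare = 39 + 46 + 40 = 125

125


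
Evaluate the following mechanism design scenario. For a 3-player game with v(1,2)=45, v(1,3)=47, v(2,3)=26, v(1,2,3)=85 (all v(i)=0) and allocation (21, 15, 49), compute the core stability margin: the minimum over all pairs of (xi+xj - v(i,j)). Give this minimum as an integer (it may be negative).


Step 1: Slack for coalition (1,2): x1+x2 - v12 = 36 - 45 = -9
Step 2: Slack for coalition (1,3): x1+x3 - v13 = 70 - 47 = 23
Step 3: Slack for coalition (2,3): x2+x3 - v23 = 64 - 26 = 38
Step 4: Minimum slack = min(-9, 23, 38) = -9, attained by (1,2); coalition (1,2) can block (slack < 0), so the allocation is not in the core

-9


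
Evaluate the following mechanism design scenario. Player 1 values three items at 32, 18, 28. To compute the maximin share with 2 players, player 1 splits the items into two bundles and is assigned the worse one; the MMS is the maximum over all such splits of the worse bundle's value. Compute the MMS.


Step 1: Item values = 32, 18, 28
Step 2: Enumerate all 2-bundle partitions and take the smaller bundle:
  Partition 1: {32} vs {18,28} -> bundles 32, 46; min = 32
  Partition 2: {18} vs {32,28} -> bundles 18, 60; min = 18
  Partition 3: {28} vs {32,18} -> bundles 28, 50; min = 28
Step 3: MMS = max(32, 18, 28) = 32

32


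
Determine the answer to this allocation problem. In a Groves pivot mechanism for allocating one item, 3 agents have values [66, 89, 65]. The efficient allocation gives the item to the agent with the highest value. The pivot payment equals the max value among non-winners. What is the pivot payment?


Step 1: The efficient winner is agent 1 with value 89
Step 2: Other agents' values: [66, 65]
Step 3: Pivot payment = max(others) = 66
Step 4: The winner pays 66

66


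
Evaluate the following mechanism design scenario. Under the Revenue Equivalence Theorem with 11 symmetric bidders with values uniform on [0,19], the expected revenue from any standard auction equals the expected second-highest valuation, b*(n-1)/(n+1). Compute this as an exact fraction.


Step 1: By Revenue Equivalence, expected revenue = b*(n-1)/(n+1)
Step 2: Substituting n = 11, b = 19
Step 3: Revenue = 19*(11-1)/(11+1) = 19*10/12
Step 4: Revenue = 190/12 = 95/6

95/6


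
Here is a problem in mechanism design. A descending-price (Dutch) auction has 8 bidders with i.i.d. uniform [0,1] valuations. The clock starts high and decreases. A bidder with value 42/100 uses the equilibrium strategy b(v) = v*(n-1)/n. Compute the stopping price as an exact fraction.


Step 1: Dutch auctions are strategically equivalent to first-price auctions
Step 2: The equilibrium bid is b(v) = v*(n-1)/n
Step 3: b = 21/50 * 7/8
Step 4: b = 147/400

147/400


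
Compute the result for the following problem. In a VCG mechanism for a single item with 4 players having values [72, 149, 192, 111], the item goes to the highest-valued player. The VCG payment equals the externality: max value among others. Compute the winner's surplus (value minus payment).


Step 1: The winner is the agent with the highest value: agent 2 with value 192
Step 2: Values of other agents: [72, 149, 111]
Step 3: VCG payment = max of others' values = 149
Step 4: Surplus = 192 - 149 = 43

43


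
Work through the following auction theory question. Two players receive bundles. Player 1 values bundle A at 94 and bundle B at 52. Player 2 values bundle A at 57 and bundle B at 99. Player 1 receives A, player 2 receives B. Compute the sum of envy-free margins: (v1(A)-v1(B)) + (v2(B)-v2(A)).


Step 1: Player 1's margin = v1(A) - v1(B) = 94 - 52 = 42
Step 2: Player 2's margin = v2(B) - v2(A) = 99 - 57 = 42
Step 3: Total margin = 42 + 42 = 84

84


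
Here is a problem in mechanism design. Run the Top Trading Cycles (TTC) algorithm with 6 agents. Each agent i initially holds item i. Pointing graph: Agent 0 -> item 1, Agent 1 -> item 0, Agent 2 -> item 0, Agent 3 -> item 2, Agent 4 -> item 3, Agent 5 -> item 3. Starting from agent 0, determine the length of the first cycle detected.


Step 1: Trace the pointer graph from agent 0: 0 -> 1 -> 0
Step 2: A cycle is detected when we revisit agent 0
Step 3: The cycle is: 0 -> 1 -> 0
Step 4: Cycle length = 2

2


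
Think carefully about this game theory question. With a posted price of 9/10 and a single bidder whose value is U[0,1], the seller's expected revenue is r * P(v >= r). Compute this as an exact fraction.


Step 1: Posted price r = 9/10, value support [0,1]
Step 2: P(v >= r) = (1 - 9/10)/1 = 1/10
Step 3: Expected revenue = r * P(v >= r) = 9/10 * 1/10
Step 4: Revenue = 9/100

9/100


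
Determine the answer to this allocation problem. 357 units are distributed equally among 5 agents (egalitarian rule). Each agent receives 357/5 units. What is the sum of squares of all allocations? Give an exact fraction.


Step 1: Each agent's share = 357/5
Step 2: Square of each share = (357/5)^2 = 127449/25
Step 3: Sum of squares = 5 * 127449/25 = 127449/5

127449/5


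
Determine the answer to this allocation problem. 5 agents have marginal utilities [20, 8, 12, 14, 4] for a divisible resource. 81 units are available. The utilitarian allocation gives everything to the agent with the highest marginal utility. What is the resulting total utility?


Step 1: The marginal utilities are [20, 8, 12, 14, 4]
Step 2: The highest marginal utility is 20
Step 3: All 81 units go to that agent
Step 4: Total utility = 20 * 81 = 1620

1620


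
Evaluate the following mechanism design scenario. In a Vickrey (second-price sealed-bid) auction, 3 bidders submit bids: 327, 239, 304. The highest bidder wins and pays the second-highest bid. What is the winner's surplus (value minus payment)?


Step 1: Sort bids in descending order: 327, 304, 239
Step 2: The winning bid is the highest: 327
Step 3: The payment equals the second-highest bid: 304
Step 4: Surplus = winner's bid - payment = 327 - 304 = 23

23


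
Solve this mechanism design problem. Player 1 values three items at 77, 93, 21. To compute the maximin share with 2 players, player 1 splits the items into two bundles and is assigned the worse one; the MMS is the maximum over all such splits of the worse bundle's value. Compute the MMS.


Step 1: Item values = 77, 93, 21
Step 2: Enumerate all 2-bundle partitions and take the smaller bundle:
  Partition 1: {77} vs {93,21} -> bundles 77, 114; min = 77
  Partition 2: {93} vs {77,21} -> bundles 93, 98; min = 93
  Partition 3: {21} vs {77,93} -> bundles 21, 170; min = 21
Step 3: MMS = max(77, 93, 21) = 93

93


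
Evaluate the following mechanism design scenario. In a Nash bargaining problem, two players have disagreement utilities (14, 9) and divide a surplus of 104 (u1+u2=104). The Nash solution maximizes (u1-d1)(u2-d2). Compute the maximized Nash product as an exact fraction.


Step 1: The Nash solution splits surplus symmetrically above the disagreement point
Step 2: u1 = (total + d1 - d2)/2 = (104 + 14 - 9)/2 = 109/2
Step 3: u2 = (total - d1 + d2)/2 = (104 - 14 + 9)/2 = 99/2
Step 4: Nash product = (109/2 - 14) * (99/2 - 9)
Step 5: = 81/2 * 81/2 = 6561/4

6561/4


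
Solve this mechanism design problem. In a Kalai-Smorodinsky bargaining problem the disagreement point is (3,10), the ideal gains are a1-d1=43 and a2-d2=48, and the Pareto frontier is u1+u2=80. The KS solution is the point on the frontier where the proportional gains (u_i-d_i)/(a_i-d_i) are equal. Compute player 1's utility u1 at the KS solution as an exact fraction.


Step 1: At the KS point, (u1-d1)/r1 = (u2-d2)/r2 = t and u1+u2 = 80
Step 2: u1 = d1 + r1*t and u2 = d2 + r2*t, so (d1 + r1*t) + (d2 + r2*t) = 80
Step 3: t = (80 - 3 - 10)/(43 + 48) = 67/91
Step 4: u1 = d1 + r1*t = 3 + 43 * 67/91 = 3154/91
Step 5: (Check: u2 = d2 + r2*t = 4126/91; u1+u2 = 3154/91 + 4126/91 = 80, on the frontier.)

3154/91


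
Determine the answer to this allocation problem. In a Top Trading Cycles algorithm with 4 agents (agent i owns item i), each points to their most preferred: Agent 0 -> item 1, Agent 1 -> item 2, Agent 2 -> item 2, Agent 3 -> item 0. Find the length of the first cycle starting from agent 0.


Step 1: Trace the pointer graph from agent 0: 0 -> 1 -> 2 -> 2
Step 2: A cycle is detected when we revisit agent 2
Step 3: The cycle is: 2 -> 2
Step 4: Cycle length = 1

1


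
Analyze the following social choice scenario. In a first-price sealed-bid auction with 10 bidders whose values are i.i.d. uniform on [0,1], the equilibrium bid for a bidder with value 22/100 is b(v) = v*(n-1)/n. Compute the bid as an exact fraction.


Step 1: The symmetric BNE bidding function is b(v) = v * (n-1) / n
Step 2: Substitute v = 11/50 and n = 10
Step 3: b = 11/50 * 9/10
Step 4: b = 99/500

99/500
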